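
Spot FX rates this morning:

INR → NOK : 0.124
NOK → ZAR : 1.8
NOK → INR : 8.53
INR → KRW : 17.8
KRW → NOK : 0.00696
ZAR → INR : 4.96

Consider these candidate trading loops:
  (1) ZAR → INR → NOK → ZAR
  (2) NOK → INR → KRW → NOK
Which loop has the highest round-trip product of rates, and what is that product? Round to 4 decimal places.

1.1071

(1) 4.96 × 0.124 × 1.8 = 1.10707
(2) 8.53 × 17.8 × 0.00696 = 1.05676
Highest is cycle (1) at 1.1071 (>1, arbitrage).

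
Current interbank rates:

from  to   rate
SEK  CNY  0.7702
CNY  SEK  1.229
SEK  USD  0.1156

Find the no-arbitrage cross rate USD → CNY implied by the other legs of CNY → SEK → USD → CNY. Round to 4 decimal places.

7.0387

Known legs of the cycle: 1.229 × 0.1156 = 0.1420724
For no arbitrage the full-cycle product must be 1, so the missing rate is 1 / 0.1420724 ≈ 7.038665.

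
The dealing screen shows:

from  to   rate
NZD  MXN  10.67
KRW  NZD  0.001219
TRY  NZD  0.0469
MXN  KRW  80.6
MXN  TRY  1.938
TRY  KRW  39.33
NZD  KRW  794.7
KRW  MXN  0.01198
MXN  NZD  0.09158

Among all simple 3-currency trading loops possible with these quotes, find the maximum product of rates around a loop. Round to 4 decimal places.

1.0483

KRW→NZD→MXN→KRW: 0.001219 × 10.67 × 80.6 = 1.04834
MXN→TRY→NZD→MXN: 1.938 × 0.0469 × 10.67 = 0.96982
KRW→MXN→TRY→KRW: 0.01198 × 1.938 × 39.33 = 0.91313
KRW→MXN→NZD→KRW: 0.01198 × 0.09158 × 794.7 = 0.87189
Maximum is KRW→NZD→MXN→KRW at 1.0483; arbitrage exists.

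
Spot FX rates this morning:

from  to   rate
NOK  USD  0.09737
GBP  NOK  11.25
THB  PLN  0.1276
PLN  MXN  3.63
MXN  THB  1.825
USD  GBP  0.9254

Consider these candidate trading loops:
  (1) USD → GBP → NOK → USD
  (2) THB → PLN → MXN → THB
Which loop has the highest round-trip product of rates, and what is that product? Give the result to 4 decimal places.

(1) 0.9254 × 11.25 × 0.09737 = 1.01369
(2) 0.1276 × 3.63 × 1.825 = 0.84532
Highest is cycle (1) at 1.0137 (>1, arbitrage).

1.0137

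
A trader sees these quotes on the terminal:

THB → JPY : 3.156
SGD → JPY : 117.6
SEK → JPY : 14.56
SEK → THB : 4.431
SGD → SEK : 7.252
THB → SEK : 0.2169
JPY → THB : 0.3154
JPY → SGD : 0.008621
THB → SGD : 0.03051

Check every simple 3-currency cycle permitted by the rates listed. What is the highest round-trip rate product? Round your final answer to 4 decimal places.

1.1316

SGD→JPY→THB→SGD: 117.6 × 0.3154 × 0.03051 = 1.13165
SEK→JPY→THB→SEK: 14.56 × 0.3154 × 0.2169 = 0.99605
SGD→SEK→THB→SGD: 7.252 × 4.431 × 0.03051 = 0.98040
SGD→SEK→JPY→SGD: 7.252 × 14.56 × 0.008621 = 0.91028
Maximum is SGD→JPY→THB→SGD at 1.1316; arbitrage exists.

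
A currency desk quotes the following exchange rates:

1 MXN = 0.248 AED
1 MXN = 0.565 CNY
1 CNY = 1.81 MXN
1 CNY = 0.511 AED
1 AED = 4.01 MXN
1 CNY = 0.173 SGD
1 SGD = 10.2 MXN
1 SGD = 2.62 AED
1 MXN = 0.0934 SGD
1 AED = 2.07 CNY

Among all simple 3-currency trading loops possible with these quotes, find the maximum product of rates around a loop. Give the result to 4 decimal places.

1.1577

CNY→AED→MXN→CNY: 0.511 × 4.01 × 0.565 = 1.15775
SGD→MXN→CNY→SGD: 10.2 × 0.565 × 0.173 = 0.99700
SGD→AED→MXN→SGD: 2.62 × 4.01 × 0.0934 = 0.98128
SGD→AED→CNY→SGD: 2.62 × 2.07 × 0.173 = 0.93825
CNY→MXN→AED→CNY: 1.81 × 0.248 × 2.07 = 0.92918
Maximum is CNY→AED→MXN→CNY at 1.1577; arbitrage exists.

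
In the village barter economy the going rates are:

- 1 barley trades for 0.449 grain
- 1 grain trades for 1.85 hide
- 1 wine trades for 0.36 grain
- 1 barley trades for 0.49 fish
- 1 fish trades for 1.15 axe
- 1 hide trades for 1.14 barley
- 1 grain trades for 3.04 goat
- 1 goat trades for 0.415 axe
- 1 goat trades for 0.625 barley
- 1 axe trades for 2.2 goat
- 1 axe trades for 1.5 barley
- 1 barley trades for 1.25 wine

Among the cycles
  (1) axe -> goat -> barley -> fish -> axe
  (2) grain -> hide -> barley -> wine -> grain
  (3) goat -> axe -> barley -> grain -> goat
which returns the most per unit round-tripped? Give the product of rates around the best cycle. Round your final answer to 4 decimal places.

(1) 2.2 × 0.625 × 0.49 × 1.15 = 0.77481
(2) 1.85 × 1.14 × 1.25 × 0.36 = 0.94905
(3) 0.415 × 1.5 × 0.449 × 3.04 = 0.84969
Highest is cycle (2) at 0.9491 (≤1, no arbitrage).

0.9491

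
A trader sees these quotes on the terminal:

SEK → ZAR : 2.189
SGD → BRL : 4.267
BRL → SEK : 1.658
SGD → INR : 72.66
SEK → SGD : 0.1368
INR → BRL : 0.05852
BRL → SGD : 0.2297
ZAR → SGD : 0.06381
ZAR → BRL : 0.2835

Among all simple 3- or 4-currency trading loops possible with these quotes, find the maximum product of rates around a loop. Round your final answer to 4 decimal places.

1.0289

SEK→ZAR→BRL→SEK: 2.189 × 0.2835 × 1.658 = 1.02892
SEK→ZAR→SGD→BRL→SEK: 2.189 × 0.06381 × 4.267 × 1.658 = 0.98819
INR→BRL→SGD→INR: 0.05852 × 0.2297 × 72.66 = 0.97670
SEK→SGD→BRL→SEK: 0.1368 × 4.267 × 1.658 = 0.96782
INR→BRL→SEK→SGD→INR: 0.05852 × 1.658 × 0.1368 × 72.66 = 0.96443
Maximum is SEK→ZAR→BRL→SEK at 1.0289; arbitrage exists.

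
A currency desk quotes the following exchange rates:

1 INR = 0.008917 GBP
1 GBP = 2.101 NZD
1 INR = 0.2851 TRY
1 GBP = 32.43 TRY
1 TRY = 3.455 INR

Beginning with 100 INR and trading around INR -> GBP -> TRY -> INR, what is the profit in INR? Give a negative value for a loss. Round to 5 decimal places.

-0.08889

100 INR × 0.008917 = 0.8917 GBP
0.8917 GBP × 32.43 = 28.917831 TRY
28.917831 TRY × 3.455 = 99.911106105 INR
Net change: 99.911106105 − 100 = -0.088893895 INR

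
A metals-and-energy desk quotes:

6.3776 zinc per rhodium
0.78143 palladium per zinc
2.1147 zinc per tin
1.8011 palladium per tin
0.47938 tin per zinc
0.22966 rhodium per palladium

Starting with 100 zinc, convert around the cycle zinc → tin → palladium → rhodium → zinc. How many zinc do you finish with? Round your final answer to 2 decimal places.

100 zinc × 0.47938 = 47.938 tin
47.938 tin × 1.8011 = 86.3411318 palladium
86.3411318 palladium × 0.22966 = 19.829104329188 rhodium
19.829104329188 rhodium × 6.3776 = 126.4620957698293888 zinc

126.46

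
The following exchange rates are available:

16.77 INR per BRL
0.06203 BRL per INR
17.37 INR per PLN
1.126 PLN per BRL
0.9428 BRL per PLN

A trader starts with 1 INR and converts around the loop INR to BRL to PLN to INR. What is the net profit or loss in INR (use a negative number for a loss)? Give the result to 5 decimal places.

0.21322

1 INR × 0.06203 = 0.06203 BRL
0.06203 BRL × 1.126 = 0.06984578 PLN
0.06984578 PLN × 17.37 = 1.2132211986 INR
Net change: 1.2132211986 − 1 = 0.2132211986 INR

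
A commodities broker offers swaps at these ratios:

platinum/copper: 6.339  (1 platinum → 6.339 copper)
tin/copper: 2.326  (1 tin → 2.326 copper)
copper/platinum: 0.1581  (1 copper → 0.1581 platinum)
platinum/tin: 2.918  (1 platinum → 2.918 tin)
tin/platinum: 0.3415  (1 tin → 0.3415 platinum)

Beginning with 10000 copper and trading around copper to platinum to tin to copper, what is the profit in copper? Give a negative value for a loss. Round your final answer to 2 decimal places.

10000 copper × 0.1581 = 1581 platinum
1581 platinum × 2.918 = 4613.358 tin
4613.358 tin × 2.326 = 10730.670708 copper
Net change: 10730.670708 − 10000 = 730.670708 copper

730.67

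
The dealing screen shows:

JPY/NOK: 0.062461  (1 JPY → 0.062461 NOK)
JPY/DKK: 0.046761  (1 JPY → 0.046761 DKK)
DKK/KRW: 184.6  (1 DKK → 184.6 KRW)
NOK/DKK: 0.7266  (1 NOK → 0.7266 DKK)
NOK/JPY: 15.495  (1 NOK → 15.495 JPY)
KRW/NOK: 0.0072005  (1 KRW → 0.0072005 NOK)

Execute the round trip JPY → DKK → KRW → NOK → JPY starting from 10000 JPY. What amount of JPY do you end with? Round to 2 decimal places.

10000 JPY × 0.046761 = 467.61 DKK
467.61 DKK × 184.6 = 86320.806 KRW
86320.806 KRW × 0.0072005 = 621.552963603 NOK
621.552963603 NOK × 15.495 = 9630.963171028485 JPY

9630.96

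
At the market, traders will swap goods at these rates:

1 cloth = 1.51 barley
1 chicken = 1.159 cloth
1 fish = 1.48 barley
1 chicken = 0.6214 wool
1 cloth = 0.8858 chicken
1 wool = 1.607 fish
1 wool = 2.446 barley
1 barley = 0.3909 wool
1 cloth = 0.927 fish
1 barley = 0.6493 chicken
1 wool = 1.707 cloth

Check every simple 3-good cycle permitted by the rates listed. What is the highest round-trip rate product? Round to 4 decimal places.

cloth→barley→chicken→cloth: 1.51 × 0.6493 × 1.159 = 1.13633
cloth→barley→wool→cloth: 1.51 × 0.3909 × 1.707 = 1.00757
chicken→wool→barley→chicken: 0.6214 × 2.446 × 0.6493 = 0.98690
cloth→chicken→wool→cloth: 0.8858 × 0.6214 × 1.707 = 0.93959
fish→barley→wool→fish: 1.48 × 0.3909 × 1.607 = 0.92970
Maximum is cloth→barley→chicken→cloth at 1.1363; arbitrage exists.

1.1363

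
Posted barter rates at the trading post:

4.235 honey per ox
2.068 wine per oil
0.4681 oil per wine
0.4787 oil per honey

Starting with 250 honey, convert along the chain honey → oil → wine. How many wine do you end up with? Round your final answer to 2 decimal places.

247.49

250 honey × 0.4787 = 119.675 oil
119.675 oil × 2.068 = 247.4879 wine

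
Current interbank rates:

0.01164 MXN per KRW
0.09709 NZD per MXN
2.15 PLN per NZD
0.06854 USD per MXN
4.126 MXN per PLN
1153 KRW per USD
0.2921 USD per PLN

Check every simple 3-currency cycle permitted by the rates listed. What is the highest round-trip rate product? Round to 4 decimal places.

0.9199

USD→KRW→MXN→USD: 1153 × 0.01164 × 0.06854 = 0.91987
PLN→MXN→NZD→PLN: 4.126 × 0.09709 × 2.15 = 0.86128
Maximum is USD→KRW→MXN→USD at 0.9199; no arbitrage — every cycle loses value.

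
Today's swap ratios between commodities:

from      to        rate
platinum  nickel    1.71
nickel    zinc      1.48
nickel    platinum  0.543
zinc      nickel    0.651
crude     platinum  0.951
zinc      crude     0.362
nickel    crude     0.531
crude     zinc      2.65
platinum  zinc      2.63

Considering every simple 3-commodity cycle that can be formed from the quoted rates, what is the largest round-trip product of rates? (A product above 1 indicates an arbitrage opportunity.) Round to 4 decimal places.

0.9297

nickel→platinum→zinc→nickel: 0.543 × 2.63 × 0.651 = 0.92969
nickel→crude→zinc→nickel: 0.531 × 2.65 × 0.651 = 0.91605
crude→platinum→zinc→crude: 0.951 × 2.63 × 0.362 = 0.90541
nickel→crude→platinum→nickel: 0.531 × 0.951 × 1.71 = 0.86352
Maximum is nickel→platinum→zinc→nickel at 0.9297; no arbitrage — every cycle loses value.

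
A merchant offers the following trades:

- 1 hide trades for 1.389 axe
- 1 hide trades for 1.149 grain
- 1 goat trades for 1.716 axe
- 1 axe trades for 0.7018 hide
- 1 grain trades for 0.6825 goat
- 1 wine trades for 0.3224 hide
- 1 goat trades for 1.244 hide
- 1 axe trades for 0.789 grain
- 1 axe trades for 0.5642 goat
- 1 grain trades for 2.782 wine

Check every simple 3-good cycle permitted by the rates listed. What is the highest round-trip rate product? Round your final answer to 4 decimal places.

1.0306

wine→hide→grain→wine: 0.3224 × 1.149 × 2.782 = 1.03056
grain→goat→hide→grain: 0.6825 × 1.244 × 1.149 = 0.97554
axe→goat→hide→axe: 0.5642 × 1.244 × 1.389 = 0.97489
axe→grain→goat→axe: 0.789 × 0.6825 × 1.716 = 0.92405
Maximum is wine→hide→grain→wine at 1.0306; arbitrage exists.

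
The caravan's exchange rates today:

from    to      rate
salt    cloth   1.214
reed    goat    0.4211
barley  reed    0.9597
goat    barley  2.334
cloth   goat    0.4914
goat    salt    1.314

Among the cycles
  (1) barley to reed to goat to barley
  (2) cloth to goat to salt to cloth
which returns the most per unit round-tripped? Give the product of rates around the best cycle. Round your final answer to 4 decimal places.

0.9432

(1) 0.9597 × 0.4211 × 2.334 = 0.94324
(2) 0.4914 × 1.314 × 1.214 = 0.78388
Highest is cycle (1) at 0.9432 (≤1, no arbitrage).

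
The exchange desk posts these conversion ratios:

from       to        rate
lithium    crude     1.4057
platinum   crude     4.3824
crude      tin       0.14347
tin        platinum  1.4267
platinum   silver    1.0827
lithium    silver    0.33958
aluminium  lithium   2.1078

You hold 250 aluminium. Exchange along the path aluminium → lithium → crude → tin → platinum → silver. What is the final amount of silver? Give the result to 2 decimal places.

250 aluminium × 2.1078 = 526.95 lithium
526.95 lithium × 1.4057 = 740.733615 crude
740.733615 crude × 0.14347 = 106.27305174405 tin
106.27305174405 tin × 1.4267 = 151.619762923236135 platinum
151.619762923236135 platinum × 1.0827 = 164.1587173169877633645 silver

164.16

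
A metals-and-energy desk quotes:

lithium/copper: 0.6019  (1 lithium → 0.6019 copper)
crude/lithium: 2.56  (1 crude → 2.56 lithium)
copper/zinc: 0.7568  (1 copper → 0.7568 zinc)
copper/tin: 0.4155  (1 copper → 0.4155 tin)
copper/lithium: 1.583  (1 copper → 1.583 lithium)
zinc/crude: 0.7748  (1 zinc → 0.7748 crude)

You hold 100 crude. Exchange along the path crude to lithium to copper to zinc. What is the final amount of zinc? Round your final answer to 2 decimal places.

100 crude × 2.56 = 256 lithium
256 lithium × 0.6019 = 154.0864 copper
154.0864 copper × 0.7568 = 116.61258752 zinc

116.61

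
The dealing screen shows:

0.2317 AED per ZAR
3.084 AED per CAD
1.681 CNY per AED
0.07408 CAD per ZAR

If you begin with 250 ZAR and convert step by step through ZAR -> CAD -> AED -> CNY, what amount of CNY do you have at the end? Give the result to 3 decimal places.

96.011

250 ZAR × 0.07408 = 18.52 CAD
18.52 CAD × 3.084 = 57.11568 AED
57.11568 AED × 1.681 = 96.01145808 CNY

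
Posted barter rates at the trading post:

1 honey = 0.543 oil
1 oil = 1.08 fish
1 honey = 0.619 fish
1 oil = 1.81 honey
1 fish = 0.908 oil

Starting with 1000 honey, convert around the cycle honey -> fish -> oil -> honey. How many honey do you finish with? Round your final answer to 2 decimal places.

1017.31

1000 honey × 0.619 = 619 fish
619 fish × 0.908 = 562.052 oil
562.052 oil × 1.81 = 1017.31412 honey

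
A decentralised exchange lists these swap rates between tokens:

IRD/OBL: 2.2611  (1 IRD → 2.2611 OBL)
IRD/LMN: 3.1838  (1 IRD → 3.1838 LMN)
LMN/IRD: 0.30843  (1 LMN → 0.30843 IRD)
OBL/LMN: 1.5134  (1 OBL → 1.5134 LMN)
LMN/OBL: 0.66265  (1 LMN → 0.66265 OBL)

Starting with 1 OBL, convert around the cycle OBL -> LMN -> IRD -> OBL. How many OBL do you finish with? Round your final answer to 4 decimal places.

1 OBL × 1.5134 = 1.5134 LMN
1.5134 LMN × 0.30843 = 0.466777962 IRD
0.466777962 IRD × 2.2611 = 1.0554316498782 OBL

1.0554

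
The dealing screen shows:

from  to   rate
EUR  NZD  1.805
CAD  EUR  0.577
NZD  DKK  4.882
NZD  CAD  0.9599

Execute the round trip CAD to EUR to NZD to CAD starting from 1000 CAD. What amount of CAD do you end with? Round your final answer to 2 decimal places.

999.72

1000 CAD × 0.577 = 577 EUR
577 EUR × 1.805 = 1041.485 NZD
1041.485 NZD × 0.9599 = 999.7214515 CAD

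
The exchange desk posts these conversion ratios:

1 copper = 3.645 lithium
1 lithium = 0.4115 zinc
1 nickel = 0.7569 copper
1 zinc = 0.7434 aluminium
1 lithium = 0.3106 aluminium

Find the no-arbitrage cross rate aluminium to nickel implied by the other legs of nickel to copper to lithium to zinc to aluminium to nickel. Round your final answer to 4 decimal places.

Known legs of the cycle: 0.7569 × 3.645 × 0.4115 × 0.7434 = 0.84397276894455
For no arbitrage the full-cycle product must be 1, so the missing rate is 1 / 0.84397276894455 ≈ 1.184872.

1.1849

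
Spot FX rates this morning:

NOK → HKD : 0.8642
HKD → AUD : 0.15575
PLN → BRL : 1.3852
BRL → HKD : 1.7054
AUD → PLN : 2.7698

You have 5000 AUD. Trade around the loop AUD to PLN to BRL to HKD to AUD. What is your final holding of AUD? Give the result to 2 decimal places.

5095.48

5000 AUD × 2.7698 = 13849 PLN
13849 PLN × 1.3852 = 19183.6348 BRL
19183.6348 BRL × 1.7054 = 32715.77078792 HKD
32715.77078792 HKD × 0.15575 = 5095.48130021854 AUD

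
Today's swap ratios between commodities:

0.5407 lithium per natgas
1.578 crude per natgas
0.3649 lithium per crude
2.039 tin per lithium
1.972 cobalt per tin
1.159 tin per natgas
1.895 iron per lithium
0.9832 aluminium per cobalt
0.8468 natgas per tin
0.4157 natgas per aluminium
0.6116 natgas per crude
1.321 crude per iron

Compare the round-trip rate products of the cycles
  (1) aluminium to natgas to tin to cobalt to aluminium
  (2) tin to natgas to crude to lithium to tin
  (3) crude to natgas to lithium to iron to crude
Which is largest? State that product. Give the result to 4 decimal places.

(1) 0.4157 × 1.159 × 1.972 × 0.9832 = 0.93414
(2) 0.8468 × 1.578 × 0.3649 × 2.039 = 0.99421
(3) 0.6116 × 0.5407 × 1.895 × 1.321 = 0.82782
Highest is cycle (2) at 0.9942 (≤1, no arbitrage).

0.9942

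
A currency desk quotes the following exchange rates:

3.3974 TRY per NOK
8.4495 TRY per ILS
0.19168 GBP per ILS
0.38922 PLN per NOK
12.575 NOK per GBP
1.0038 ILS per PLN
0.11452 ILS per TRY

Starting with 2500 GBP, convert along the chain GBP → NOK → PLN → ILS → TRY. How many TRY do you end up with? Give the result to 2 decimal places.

103781.84

2500 GBP × 12.575 = 31437.5 NOK
31437.5 NOK × 0.38922 = 12236.10375 PLN
12236.10375 PLN × 1.0038 = 12282.60094425 ILS
12282.60094425 ILS × 8.4495 = 103781.836678440375 TRY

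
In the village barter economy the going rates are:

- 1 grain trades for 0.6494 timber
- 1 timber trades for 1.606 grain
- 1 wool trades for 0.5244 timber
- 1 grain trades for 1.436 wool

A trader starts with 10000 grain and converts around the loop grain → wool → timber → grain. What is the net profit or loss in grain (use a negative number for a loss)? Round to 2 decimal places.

2093.80

10000 grain × 1.436 = 14360 wool
14360 wool × 0.5244 = 7530.384 timber
7530.384 timber × 1.606 = 12093.796704 grain
Net change: 12093.796704 − 10000 = 2093.796704 grain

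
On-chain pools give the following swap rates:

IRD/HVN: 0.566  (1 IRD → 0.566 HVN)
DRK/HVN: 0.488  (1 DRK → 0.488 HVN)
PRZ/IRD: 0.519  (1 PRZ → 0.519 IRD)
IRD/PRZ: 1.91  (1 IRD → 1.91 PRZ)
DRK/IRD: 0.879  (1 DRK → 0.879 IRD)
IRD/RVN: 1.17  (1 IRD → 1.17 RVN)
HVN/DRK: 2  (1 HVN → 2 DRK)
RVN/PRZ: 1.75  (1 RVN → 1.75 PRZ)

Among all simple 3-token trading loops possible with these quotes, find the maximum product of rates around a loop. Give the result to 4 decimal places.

1.0627

RVN→PRZ→IRD→RVN: 1.75 × 0.519 × 1.17 = 1.06265
DRK→IRD→HVN→DRK: 0.879 × 0.566 × 2 = 0.99503
Maximum is RVN→PRZ→IRD→RVN at 1.0627; arbitrage exists.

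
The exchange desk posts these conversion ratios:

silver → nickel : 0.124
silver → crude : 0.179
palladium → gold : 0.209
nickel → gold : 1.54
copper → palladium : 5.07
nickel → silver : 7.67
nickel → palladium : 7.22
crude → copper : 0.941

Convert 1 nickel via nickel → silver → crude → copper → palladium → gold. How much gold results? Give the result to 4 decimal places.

1 nickel × 7.67 = 7.67 silver
7.67 silver × 0.179 = 1.37293 crude
1.37293 crude × 0.941 = 1.29192713 copper
1.29192713 copper × 5.07 = 6.5500705491 palladium
6.5500705491 palladium × 0.209 = 1.3689647447619 gold

1.3690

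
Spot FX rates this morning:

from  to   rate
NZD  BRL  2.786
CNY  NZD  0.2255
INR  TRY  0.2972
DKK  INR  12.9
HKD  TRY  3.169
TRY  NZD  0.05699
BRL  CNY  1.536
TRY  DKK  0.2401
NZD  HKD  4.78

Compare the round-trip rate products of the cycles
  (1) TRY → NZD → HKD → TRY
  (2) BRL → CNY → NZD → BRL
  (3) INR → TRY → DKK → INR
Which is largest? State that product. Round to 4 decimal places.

0.9650

(1) 0.05699 × 4.78 × 3.169 = 0.86327
(2) 1.536 × 0.2255 × 2.786 = 0.96498
(3) 0.2972 × 0.2401 × 12.9 = 0.92051
Highest is cycle (2) at 0.9650 (≤1, no arbitrage).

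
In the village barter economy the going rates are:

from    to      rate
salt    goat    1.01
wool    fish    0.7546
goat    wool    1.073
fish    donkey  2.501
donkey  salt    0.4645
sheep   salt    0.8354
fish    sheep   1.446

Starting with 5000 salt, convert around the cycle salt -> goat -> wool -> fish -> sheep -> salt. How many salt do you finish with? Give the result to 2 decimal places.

5000 salt × 1.01 = 5050 goat
5050 goat × 1.073 = 5418.65 wool
5418.65 wool × 0.7546 = 4088.91329 fish
4088.91329 fish × 1.446 = 5912.56861734 sheep
5912.56861734 sheep × 0.8354 = 4939.359822925836 salt

4939.36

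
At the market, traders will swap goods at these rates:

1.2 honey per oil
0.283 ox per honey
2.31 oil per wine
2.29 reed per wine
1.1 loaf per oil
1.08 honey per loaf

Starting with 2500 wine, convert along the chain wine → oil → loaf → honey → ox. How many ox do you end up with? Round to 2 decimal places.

1941.58

2500 wine × 2.31 = 5775 oil
5775 oil × 1.1 = 6352.5 loaf
6352.5 loaf × 1.08 = 6860.7 honey
6860.7 honey × 0.283 = 1941.5781 ox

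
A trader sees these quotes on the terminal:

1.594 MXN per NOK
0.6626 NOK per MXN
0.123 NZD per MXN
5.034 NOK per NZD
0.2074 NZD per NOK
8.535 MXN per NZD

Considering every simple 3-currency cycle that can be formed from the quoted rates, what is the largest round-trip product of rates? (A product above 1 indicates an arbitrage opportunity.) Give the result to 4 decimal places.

MXN→NOK→NZD→MXN: 0.6626 × 0.2074 × 8.535 = 1.17291
MXN→NZD→NOK→MXN: 0.123 × 5.034 × 1.594 = 0.98698
Maximum is MXN→NOK→NZD→MXN at 1.1729; arbitrage exists.

1.1729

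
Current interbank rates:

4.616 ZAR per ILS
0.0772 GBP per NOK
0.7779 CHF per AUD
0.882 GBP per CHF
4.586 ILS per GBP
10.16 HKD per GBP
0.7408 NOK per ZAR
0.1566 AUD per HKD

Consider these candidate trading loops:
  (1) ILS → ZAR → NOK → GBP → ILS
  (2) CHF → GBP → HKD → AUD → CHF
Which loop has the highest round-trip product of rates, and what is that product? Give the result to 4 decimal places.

1.2106

(1) 4.616 × 0.7408 × 0.0772 × 4.586 = 1.21065
(2) 0.882 × 10.16 × 0.1566 × 0.7779 = 1.09164
Highest is cycle (1) at 1.2106 (>1, arbitrage).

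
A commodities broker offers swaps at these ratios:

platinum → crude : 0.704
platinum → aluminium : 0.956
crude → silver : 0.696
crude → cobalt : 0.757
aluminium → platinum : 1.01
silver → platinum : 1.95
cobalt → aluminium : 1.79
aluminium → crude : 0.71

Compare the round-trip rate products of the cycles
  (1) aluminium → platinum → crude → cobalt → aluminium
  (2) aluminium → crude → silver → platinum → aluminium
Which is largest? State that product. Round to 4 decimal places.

0.9635

(1) 1.01 × 0.704 × 0.757 × 1.79 = 0.96348
(2) 0.71 × 0.696 × 1.95 × 0.956 = 0.92121
Highest is cycle (1) at 0.9635 (≤1, no arbitrage).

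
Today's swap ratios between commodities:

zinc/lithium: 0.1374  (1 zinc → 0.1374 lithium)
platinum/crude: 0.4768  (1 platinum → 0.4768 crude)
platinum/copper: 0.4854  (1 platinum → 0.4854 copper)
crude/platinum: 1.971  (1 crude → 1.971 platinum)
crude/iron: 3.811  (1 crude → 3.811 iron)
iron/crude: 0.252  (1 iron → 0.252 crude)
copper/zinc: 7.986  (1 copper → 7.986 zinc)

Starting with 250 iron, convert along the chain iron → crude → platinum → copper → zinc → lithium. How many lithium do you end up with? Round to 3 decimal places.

250 iron × 0.252 = 63 crude
63 crude × 1.971 = 124.173 platinum
124.173 platinum × 0.4854 = 60.2735742 copper
60.2735742 copper × 7.986 = 481.3447635612 zinc
481.3447635612 zinc × 0.1374 = 66.13677051330888 lithium

66.137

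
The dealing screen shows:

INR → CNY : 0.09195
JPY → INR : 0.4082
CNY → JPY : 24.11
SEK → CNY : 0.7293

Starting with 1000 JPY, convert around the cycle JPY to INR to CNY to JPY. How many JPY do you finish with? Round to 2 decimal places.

904.94

1000 JPY × 0.4082 = 408.2 INR
408.2 INR × 0.09195 = 37.53399 CNY
37.53399 CNY × 24.11 = 904.9444989 JPY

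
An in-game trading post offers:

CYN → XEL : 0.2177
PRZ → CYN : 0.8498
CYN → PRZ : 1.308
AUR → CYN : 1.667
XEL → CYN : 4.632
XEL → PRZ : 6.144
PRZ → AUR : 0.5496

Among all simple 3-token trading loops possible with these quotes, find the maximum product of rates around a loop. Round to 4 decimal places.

PRZ→AUR→CYN→PRZ: 0.5496 × 1.667 × 1.308 = 1.19837
PRZ→CYN→XEL→PRZ: 0.8498 × 0.2177 × 6.144 = 1.13665
Maximum is PRZ→AUR→CYN→PRZ at 1.1984; arbitrage exists.

1.1984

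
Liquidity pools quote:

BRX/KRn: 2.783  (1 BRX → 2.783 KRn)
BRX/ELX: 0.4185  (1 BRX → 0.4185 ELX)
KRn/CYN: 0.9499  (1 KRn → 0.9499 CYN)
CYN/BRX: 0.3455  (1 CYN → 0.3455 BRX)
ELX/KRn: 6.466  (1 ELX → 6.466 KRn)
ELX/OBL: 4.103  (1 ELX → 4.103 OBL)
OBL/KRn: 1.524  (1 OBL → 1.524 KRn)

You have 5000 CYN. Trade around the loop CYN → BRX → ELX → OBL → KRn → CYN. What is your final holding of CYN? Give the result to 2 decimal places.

4294.16

5000 CYN × 0.3455 = 1727.5 BRX
1727.5 BRX × 0.4185 = 722.95875 ELX
722.95875 ELX × 4.103 = 2966.29975125 OBL
2966.29975125 OBL × 1.524 = 4520.640820905 KRn
4520.640820905 KRn × 0.9499 = 4294.1567157776595 CYN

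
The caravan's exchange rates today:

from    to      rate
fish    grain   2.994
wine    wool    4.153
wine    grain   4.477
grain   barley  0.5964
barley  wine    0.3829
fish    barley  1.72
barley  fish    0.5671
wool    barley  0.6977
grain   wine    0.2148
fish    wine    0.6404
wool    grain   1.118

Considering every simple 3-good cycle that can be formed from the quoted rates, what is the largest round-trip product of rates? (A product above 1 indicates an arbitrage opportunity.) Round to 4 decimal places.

1.1095

barley→wine→wool→barley: 0.3829 × 4.153 × 0.6977 = 1.10947
grain→barley→wine→grain: 0.5964 × 0.3829 × 4.477 = 1.02237
grain→barley→fish→grain: 0.5964 × 0.5671 × 2.994 = 1.01263
grain→wine→wool→grain: 0.2148 × 4.153 × 1.118 = 0.99733
Maximum is barley→wine→wool→barley at 1.1095; arbitrage exists.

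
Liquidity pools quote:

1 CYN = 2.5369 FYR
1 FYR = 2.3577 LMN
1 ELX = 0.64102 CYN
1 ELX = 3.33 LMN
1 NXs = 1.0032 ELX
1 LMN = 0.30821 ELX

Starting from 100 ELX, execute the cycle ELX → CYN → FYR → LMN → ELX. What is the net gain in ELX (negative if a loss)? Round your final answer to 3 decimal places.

100 ELX × 0.64102 = 64.102 CYN
64.102 CYN × 2.5369 = 162.6203638 FYR
162.6203638 FYR × 2.3577 = 383.41003173126 LMN
383.41003173126 LMN × 0.30821 = 118.1708058798916446 ELX
Net change: 118.1708058798916446 − 100 = 18.1708058798916446 ELX

18.171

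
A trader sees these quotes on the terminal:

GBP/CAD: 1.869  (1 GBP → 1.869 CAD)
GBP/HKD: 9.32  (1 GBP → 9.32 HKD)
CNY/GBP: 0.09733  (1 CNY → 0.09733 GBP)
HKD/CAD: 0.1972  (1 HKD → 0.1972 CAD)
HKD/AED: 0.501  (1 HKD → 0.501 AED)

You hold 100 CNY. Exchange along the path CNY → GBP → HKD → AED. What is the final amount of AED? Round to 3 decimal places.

45.446

100 CNY × 0.09733 = 9.733 GBP
9.733 GBP × 9.32 = 90.71156 HKD
90.71156 HKD × 0.501 = 45.44649156 AED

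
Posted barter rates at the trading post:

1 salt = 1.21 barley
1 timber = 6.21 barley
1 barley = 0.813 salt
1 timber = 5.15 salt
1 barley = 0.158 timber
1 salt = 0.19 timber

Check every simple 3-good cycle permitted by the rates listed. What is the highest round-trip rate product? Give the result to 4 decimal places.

timber→salt→barley→timber: 5.15 × 1.21 × 0.158 = 0.98458
timber→barley→salt→timber: 6.21 × 0.813 × 0.19 = 0.95926
Maximum is timber→salt→barley→timber at 0.9846; no arbitrage — every cycle loses value.

0.9846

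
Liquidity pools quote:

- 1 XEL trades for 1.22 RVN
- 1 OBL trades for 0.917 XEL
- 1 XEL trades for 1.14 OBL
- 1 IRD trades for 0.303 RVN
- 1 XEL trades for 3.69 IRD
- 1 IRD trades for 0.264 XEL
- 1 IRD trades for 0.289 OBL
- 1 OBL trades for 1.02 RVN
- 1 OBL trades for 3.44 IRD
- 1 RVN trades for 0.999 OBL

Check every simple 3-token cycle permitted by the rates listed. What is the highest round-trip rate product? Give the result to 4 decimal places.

1.1176

OBL→XEL→RVN→OBL: 0.917 × 1.22 × 0.999 = 1.11762
IRD→RVN→OBL→IRD: 0.303 × 0.999 × 3.44 = 1.04128
IRD→XEL→OBL→IRD: 0.264 × 1.14 × 3.44 = 1.03530
IRD→OBL→XEL→IRD: 0.289 × 0.917 × 3.69 = 0.97790
Maximum is OBL→XEL→RVN→OBL at 1.1176; arbitrage exists.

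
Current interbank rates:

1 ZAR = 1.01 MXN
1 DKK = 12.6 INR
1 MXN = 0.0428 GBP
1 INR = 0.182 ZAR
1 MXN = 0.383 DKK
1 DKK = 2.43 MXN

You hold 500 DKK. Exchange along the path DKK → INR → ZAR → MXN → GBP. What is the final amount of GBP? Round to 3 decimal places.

500 DKK × 12.6 = 6300 INR
6300 INR × 0.182 = 1146.6 ZAR
1146.6 ZAR × 1.01 = 1158.066 MXN
1158.066 MXN × 0.0428 = 49.5652248 GBP

49.565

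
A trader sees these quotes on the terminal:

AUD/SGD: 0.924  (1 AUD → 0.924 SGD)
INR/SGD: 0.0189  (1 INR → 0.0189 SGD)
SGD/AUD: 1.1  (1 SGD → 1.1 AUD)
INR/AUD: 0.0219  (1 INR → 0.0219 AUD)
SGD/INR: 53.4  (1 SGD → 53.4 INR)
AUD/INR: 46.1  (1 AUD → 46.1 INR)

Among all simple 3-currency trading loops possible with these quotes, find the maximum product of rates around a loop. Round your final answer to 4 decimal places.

1.0806

AUD→SGD→INR→AUD: 0.924 × 53.4 × 0.0219 = 1.08058
AUD→INR→SGD→AUD: 46.1 × 0.0189 × 1.1 = 0.95842
Maximum is AUD→SGD→INR→AUD at 1.0806; arbitrage exists.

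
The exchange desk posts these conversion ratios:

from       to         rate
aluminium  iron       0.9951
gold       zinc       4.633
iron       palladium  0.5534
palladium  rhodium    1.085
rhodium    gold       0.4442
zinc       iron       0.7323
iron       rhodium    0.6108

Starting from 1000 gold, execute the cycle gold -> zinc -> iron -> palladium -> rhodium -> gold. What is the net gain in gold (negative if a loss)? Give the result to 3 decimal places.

1000 gold × 4.633 = 4633 zinc
4633 zinc × 0.7323 = 3392.7459 iron
3392.7459 iron × 0.5534 = 1877.54558106 palladium
1877.54558106 palladium × 1.085 = 2037.1369554501 rhodium
2037.1369554501 rhodium × 0.4442 = 904.89623561093442 gold
Net change: 904.89623561093442 − 1000 = -95.10376438906558 gold

-95.104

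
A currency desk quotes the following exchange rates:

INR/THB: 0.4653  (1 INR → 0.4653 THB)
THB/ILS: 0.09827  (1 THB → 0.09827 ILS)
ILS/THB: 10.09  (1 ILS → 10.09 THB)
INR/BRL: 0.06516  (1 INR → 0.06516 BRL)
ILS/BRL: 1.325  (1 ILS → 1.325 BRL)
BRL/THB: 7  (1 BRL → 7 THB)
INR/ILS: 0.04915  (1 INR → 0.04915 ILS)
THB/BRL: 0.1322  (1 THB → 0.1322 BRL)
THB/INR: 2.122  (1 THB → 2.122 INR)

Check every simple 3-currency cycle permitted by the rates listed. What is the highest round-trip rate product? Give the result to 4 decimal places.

INR→ILS→THB→INR: 0.04915 × 10.09 × 2.122 = 1.05235
INR→BRL→THB→INR: 0.06516 × 7 × 2.122 = 0.96789
BRL→THB→ILS→BRL: 7 × 0.09827 × 1.325 = 0.91145
Maximum is INR→ILS→THB→INR at 1.0523; arbitrage exists.

1.0523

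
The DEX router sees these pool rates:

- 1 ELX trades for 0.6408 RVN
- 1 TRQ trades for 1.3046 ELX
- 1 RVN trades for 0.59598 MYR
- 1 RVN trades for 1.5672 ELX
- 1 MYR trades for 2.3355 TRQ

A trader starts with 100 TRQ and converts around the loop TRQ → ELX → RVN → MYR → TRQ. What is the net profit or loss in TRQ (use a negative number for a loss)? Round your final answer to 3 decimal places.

100 TRQ × 1.3046 = 130.46 ELX
130.46 ELX × 0.6408 = 83.598768 RVN
83.598768 RVN × 0.59598 = 49.82319375264 MYR
49.82319375264 MYR × 2.3355 = 116.36206900929072 TRQ
Net change: 116.36206900929072 − 100 = 16.36206900929072 TRQ

16.362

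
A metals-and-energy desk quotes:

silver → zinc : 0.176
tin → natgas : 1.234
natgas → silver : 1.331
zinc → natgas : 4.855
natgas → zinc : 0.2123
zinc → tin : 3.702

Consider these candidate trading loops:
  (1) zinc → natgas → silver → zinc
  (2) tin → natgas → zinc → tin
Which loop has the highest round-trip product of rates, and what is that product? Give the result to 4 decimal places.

1.1373

(1) 4.855 × 1.331 × 0.176 = 1.13731
(2) 1.234 × 0.2123 × 3.702 = 0.96984
Highest is cycle (1) at 1.1373 (>1, arbitrage).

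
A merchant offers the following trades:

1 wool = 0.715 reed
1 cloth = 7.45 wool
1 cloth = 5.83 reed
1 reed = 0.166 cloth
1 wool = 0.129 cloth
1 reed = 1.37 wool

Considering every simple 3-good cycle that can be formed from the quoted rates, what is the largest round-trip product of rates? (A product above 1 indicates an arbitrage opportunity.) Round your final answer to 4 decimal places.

reed→wool→cloth→reed: 1.37 × 0.129 × 5.83 = 1.03034
reed→cloth→wool→reed: 0.166 × 7.45 × 0.715 = 0.88424
Maximum is reed→wool→cloth→reed at 1.0303; arbitrage exists.

1.0303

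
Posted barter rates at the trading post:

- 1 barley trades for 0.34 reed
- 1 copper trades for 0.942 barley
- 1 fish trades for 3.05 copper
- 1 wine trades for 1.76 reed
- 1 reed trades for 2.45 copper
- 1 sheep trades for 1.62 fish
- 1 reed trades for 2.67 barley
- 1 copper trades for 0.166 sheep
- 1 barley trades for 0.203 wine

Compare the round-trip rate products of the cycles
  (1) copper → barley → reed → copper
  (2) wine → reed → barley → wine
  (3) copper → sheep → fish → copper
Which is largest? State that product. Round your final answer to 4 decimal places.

(1) 0.942 × 0.34 × 2.45 = 0.78469
(2) 1.76 × 2.67 × 0.203 = 0.95394
(3) 0.166 × 1.62 × 3.05 = 0.82021
Highest is cycle (2) at 0.9539 (≤1, no arbitrage).

0.9539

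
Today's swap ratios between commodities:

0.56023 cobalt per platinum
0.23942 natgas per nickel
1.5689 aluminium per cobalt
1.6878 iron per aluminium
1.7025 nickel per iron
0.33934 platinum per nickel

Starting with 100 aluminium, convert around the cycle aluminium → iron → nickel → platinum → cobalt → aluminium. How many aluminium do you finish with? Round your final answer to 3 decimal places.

100 aluminium × 1.6878 = 168.78 iron
168.78 iron × 1.7025 = 287.34795 nickel
287.34795 nickel × 0.33934 = 97.508653353 platinum
97.508653353 platinum × 0.56023 = 54.62727286795119 cobalt
54.62727286795119 cobalt × 1.5689 = 85.704728402528621991 aluminium

85.705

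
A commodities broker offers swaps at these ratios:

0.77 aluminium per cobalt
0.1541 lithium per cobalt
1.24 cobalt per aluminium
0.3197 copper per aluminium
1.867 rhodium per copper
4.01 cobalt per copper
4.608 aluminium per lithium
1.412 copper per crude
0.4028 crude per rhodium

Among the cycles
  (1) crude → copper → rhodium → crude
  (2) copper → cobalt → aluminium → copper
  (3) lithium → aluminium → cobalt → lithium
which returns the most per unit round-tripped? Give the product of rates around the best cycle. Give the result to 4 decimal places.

(1) 1.412 × 1.867 × 0.4028 = 1.06186
(2) 4.01 × 0.77 × 0.3197 = 0.98714
(3) 4.608 × 1.24 × 0.1541 = 0.88052
Highest is cycle (1) at 1.0619 (>1, arbitrage).

1.0619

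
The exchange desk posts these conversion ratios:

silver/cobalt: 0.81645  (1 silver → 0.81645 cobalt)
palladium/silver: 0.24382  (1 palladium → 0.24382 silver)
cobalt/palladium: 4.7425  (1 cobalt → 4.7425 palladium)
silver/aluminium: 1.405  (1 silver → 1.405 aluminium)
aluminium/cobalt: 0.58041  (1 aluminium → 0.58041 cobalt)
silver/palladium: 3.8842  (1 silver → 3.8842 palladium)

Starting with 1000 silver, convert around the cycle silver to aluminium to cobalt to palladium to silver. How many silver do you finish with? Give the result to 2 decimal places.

942.95

1000 silver × 1.405 = 1405 aluminium
1405 aluminium × 0.58041 = 815.47605 cobalt
815.47605 cobalt × 4.7425 = 3867.395167125 palladium
3867.395167125 palladium × 0.24382 = 942.9482896484175 silver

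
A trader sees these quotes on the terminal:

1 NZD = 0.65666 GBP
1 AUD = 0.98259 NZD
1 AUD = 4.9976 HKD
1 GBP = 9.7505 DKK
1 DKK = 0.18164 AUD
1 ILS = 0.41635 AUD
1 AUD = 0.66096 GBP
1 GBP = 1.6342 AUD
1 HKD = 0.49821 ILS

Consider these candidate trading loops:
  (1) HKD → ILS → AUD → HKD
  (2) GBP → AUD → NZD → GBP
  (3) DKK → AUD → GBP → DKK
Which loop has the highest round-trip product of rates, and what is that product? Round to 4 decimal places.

(1) 0.49821 × 0.41635 × 4.9976 = 1.03665
(2) 1.6342 × 0.98259 × 0.65666 = 1.05443
(3) 0.18164 × 0.66096 × 9.7505 = 1.17061
Highest is cycle (3) at 1.1706 (>1, arbitrage).

1.1706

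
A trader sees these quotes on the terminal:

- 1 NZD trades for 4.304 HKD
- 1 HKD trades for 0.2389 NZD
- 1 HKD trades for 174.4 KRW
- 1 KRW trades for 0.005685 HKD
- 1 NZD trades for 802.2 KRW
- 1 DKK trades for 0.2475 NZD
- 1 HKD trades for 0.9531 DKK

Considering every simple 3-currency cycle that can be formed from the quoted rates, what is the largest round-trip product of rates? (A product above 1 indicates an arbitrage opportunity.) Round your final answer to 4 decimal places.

1.0895

NZD→KRW→HKD→NZD: 802.2 × 0.005685 × 0.2389 = 1.08951
DKK→NZD→HKD→DKK: 0.2475 × 4.304 × 0.9531 = 1.01528
Maximum is NZD→KRW→HKD→NZD at 1.0895; arbitrage exists.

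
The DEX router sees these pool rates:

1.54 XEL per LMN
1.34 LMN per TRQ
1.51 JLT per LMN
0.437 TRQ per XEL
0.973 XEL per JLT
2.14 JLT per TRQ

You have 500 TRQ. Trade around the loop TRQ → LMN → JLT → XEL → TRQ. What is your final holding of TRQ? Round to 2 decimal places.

500 TRQ × 1.34 = 670 LMN
670 LMN × 1.51 = 1011.7 JLT
1011.7 JLT × 0.973 = 984.3841 XEL
984.3841 XEL × 0.437 = 430.1758517 TRQ

430.18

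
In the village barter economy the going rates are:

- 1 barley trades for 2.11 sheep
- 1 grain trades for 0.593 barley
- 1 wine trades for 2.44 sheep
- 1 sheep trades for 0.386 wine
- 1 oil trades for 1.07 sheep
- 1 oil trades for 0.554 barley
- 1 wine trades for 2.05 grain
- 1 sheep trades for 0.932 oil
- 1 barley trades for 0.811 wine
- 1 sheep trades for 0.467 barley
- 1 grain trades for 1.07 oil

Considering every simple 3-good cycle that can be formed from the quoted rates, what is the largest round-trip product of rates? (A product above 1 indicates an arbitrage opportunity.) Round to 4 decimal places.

oil→barley→sheep→oil: 0.554 × 2.11 × 0.932 = 1.08945
wine→grain→barley→wine: 2.05 × 0.593 × 0.811 = 0.98589
wine→sheep→barley→wine: 2.44 × 0.467 × 0.811 = 0.92412
Maximum is oil→barley→sheep→oil at 1.0895; arbitrage exists.

1.0895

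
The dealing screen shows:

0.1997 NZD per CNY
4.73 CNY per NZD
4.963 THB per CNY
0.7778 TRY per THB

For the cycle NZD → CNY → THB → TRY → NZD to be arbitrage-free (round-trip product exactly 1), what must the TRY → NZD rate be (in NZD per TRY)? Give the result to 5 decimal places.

Known legs of the cycle: 4.73 × 4.963 × 0.7778 = 18.258847222
For no arbitrage the full-cycle product must be 1, so the missing rate is 1 / 18.258847222 ≈ 0.0547680.

0.05477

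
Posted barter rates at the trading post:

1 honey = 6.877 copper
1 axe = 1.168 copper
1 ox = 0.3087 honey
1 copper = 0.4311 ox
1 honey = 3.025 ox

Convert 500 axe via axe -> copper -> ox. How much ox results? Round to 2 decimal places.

251.76

500 axe × 1.168 = 584 copper
584 copper × 0.4311 = 251.7624 ox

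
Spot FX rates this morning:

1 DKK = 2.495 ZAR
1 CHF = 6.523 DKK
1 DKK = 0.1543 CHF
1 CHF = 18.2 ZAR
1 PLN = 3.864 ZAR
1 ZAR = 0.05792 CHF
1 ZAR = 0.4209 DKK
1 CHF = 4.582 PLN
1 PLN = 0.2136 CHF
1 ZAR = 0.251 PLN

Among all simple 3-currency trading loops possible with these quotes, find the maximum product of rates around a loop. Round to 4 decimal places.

1.1820

DKK→CHF→ZAR→DKK: 0.1543 × 18.2 × 0.4209 = 1.18200
PLN→ZAR→CHF→PLN: 3.864 × 0.05792 × 4.582 = 1.02546
PLN→CHF→ZAR→PLN: 0.2136 × 18.2 × 0.251 = 0.97577
DKK→ZAR→CHF→DKK: 2.495 × 0.05792 × 6.523 = 0.94264
Maximum is DKK→CHF→ZAR→DKK at 1.1820; arbitrage exists.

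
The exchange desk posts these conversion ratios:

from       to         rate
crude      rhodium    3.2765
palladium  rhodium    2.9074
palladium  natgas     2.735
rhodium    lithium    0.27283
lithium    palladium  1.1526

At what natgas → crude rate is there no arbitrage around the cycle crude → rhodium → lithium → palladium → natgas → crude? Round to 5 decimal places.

Known legs of the cycle: 3.2765 × 0.27283 × 1.1526 × 2.735 = 2.817982172065695
For no arbitrage the full-cycle product must be 1, so the missing rate is 1 / 2.817982172065695 ≈ 0.3548638.

0.35486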